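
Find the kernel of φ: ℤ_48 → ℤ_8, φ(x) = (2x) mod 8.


Kernel = preimage of identity
ker(φ) = {x ∈ ℤ_48 : 2x ≡ 0 (mod 8)}. Since 8 | 48, φ is well-defined. The kernel is the cyclic subgroup ⟨4⟩ of ℤ_48 (order 12), i.e. {0, 4, 8, 12, 16, 20, 24, 28, 32, 36, 40, 44}

ker(φ) = {0, 4, 8, 12, 16, 20, 24, 28, 32, 36, 40, 44}


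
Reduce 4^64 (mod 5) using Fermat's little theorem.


Fermat's little theorem: if p is prime and gcd(a,p)=1, then a^(p-1) ≡ 1 (mod p)
p = 5 is prime, gcd(4,5) = 1
Reduce exponent: 64 mod 4 = 0
So 4^64 ≡ 4^0 (mod 5)
4^0 = 1

4^64 ≡ 1 (mod 5)


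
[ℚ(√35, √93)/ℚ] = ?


[ℚ(√35,√93):ℚ] = [ℚ(√35,√93):ℚ(√35)]·[ℚ(√35):ℚ] = 2·2 = 4

[ℚ(√35, √93)/ℚ] = 4


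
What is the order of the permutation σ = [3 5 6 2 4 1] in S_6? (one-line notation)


Cycle decomposition: (1 3 6) (2 5 4)
Cycle lengths: 3, 3
Order = lcm(3, 3) = 3

ord(σ) = 3


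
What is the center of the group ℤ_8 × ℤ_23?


Z(G) = {g ∈ G | gx = xg for all x ∈ G}
Direct product of abelian groups is abelian, so Z(G) = G

Z(ℤ_8 × ℤ_23) = ℤ_8 × ℤ_23


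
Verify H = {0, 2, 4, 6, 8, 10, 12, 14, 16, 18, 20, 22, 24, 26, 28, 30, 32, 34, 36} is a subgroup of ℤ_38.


Subgroup test for H = {0, 2, 4, 6, 8, 10, 12, 14, 16, 18, 20, 22, 24, 26, 28, 30, 32, 34, 36} in (ℤ_38, +):
(1) 0 ∈ H? Yes
(2) Closure: for all a,b ∈ H, (a+b) mod 38 ∈ H? Yes
(3) Inverses: for all a ∈ H, -a mod 38 ∈ H? Yes

Yes, H is a subgroup of ℤ_38


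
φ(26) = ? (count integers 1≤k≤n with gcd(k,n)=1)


φ(n) = count of k ∈ {1,...,n} with gcd(k,n)=1
Coprimes to 26: {1, 3, 5, 7, 9, 11, 15, 17, 19, 21, 23, 25}
Count: 12

φ(26) = 12


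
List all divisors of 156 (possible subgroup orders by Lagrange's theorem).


Lagrange's theorem: |H| divides |G|
|G| = 156
Divisors of 156: 1, 2, 3, 4, 6, 12, 13, 26, 39, 52, 78, 156

Possible subgroup orders: {1, 2, 3, 4, 6, 12, 13, 26, 39, 52, 78, 156}


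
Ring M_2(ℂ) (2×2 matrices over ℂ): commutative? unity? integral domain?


Matrix multiplication is non-commutative for n ≥ 2; the identity matrix I is the unity; singular matrices give zero divisors, so not an integral domain
Commutative: No
Integral domain: No
Has unity: Yes

M_2(ℂ) (2×2 matrices over ℂ): Commutative=No, Unity=Yes


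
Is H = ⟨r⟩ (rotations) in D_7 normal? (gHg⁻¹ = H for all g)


H = ⟨r⟩ (rotations) in D_7
The rotation subgroup ⟨r⟩ has index 2 in D_7, so it is normal

Yes, normal subgroup


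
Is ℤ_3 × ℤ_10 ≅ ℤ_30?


Comparing ℤ_3 × ℤ_10 and ℤ_30:
gcd(3,10) = 1, so ℤ_3 × ℤ_10 ≅ ℤ_30 (CRT)

Yes, ℤ_3 × ℤ_10 ≅ ℤ_30


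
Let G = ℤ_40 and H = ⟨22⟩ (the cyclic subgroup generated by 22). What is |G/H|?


|⟨22⟩| = n / gcd(22, 40) = 40 / 2 = 20
H is normal (ℤ_40 is abelian).
|G/H| = |G| / |H| = 40 / 20 = 2

|G/H| = 2


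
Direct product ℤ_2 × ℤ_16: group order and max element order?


|ℤ_2 × ℤ_16| = 2 × 16 = 32
Max element order = lcm(2,16) = 16
Cyclic? No (gcd=2)

|ℤ_2×ℤ_16| = 32, max element order = 16


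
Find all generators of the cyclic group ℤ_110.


g generates ℤ_n iff gcd(g,n) = 1
Prime factors of 110: 2, 5, 11
Generators are g ∈ {1,...,109} not divisible by any of these primes.
Generators: {1, 3, 7, 9, 13, 17, 19, 21, 23, 27, 29, 31, 37, 39, 41, 43, 47, 49, 51, 53, 57, 59, 61, 63, 67, 69, 71, 73, 79, 81, 83, 87, 89, 91, 93, 97, 101, 103, 107, 109}
Number of generators = φ(110) = 40

Generators of ℤ_110 = {1, 3, 7, 9, 13, 17, 19, 21, 23, 27, 29, 31, 37, 39, 41, 43, 47, 49, 51, 53, 57, 59, 61, 63, 67, 69, 71, 73, 79, 81, 83, 87, 89, 91, 93, 97, 101, 103, 107, 109}


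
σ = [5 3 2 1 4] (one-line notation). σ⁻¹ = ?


To find σ⁻¹, swap domain and range:
σ(1) = 5 → σ⁻¹(5) = 1
σ(2) = 3 → σ⁻¹(3) = 2
σ(3) = 2 → σ⁻¹(2) = 3
σ(4) = 1 → σ⁻¹(1) = 4
σ(5) = 4 → σ⁻¹(4) = 5

σ⁻¹ = [4 3 2 5 1]


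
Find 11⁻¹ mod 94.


Use the extended Euclidean algorithm to write 1 = 11·s + 94·t; then s mod 94 is the inverse.
Euclidean algorithm:
  11 = 0·94 + 11
  94 = 8·11 + 6
  11 = 1·6 + 5
  6 = 1·5 + 1
  5 = 5·1 + 0
gcd(11,94) = 1
Back-substitution gives: 11·(-17) + 94·(2) = 1
So 11⁻¹ ≡ -17 ≡ 77 (mod 94)
Check: 11 × 77 = 847 ≡ 1 (mod 94) ✓

11⁻¹ ≡ 77 (mod 94)


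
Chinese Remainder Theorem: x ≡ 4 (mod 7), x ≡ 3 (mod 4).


m₁ = 7, m₂ = 4, gcd = 1, so CRT applies. M = m₁·m₂ = 28
Let M₁ = M/m₁ = 4, M₂ = M/m₂ = 7
Find y₁ ≡ M₁⁻¹ (mod m₁): 4⁻¹ ≡ 2 (mod 7)
Find y₂ ≡ M₂⁻¹ (mod m₂): 7⁻¹ ≡ 3 (mod 4)
x = a₁·M₁·y₁ + a₂·M₂·y₂ = 4·4·2 + 3·7·3 = 95
Reduce mod 28: x ≡ 11
Check: 11 mod 7 = 4 ✓, 11 mod 4 = 3 ✓

x ≡ 11 (mod 28)


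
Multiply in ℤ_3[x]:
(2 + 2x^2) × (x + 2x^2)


Expand and collect like terms; reduce coefficients mod 3:
x^0: 2·0 = 0 ≡ 0 (mod 3)
x^1: 2·1 + 0·0 = 2 ≡ 2 (mod 3)
x^2: 2·2 + 0·1 + 2·0 = 4 ≡ 1 (mod 3)
x^3: 0·2 + 2·1 = 2 ≡ 2 (mod 3)
x^4: 2·2 = 4 ≡ 1 (mod 3)
Result: 2x + x^2 + 2x^3 + x^4

f · g = 2x + x^2 + 2x^3 + x^4


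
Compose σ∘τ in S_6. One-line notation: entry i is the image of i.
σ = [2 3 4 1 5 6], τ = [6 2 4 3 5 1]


σ∘τ: apply τ first, then σ
1 →τ 6 →σ 6
2 →τ 2 →σ 3
3 →τ 4 →σ 1
4 →τ 3 →σ 4
5 →τ 5 →σ 5
6 →τ 1 →σ 2

σ∘τ = [6 3 1 4 5 2]


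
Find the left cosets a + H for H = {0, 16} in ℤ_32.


H = {0, 16}, |H| = 2
Number of cosets = |G|/|H| = 32/2 = 16
0 + H = {0, 16}
1 + H = {1, 17}
2 + H = {2, 18}
3 + H = {3, 19}
4 + H = {4, 20}
5 + H = {5, 21}
6 + H = {6, 22}
7 + H = {7, 23}
8 + H = {8, 24}
9 + H = {9, 25}
10 + H = {10, 26}
11 + H = {11, 27}
12 + H = {12, 28}
13 + H = {13, 29}
14 + H = {14, 30}
15 + H = {15, 31}

Cosets: 0+H={0,16}; 1+H={1,17}; 2+H={2,18}; 3+H={3,19}; 4+H={4,20}; 5+H={5,21}; 6+H={6,22}; 7+H={7,23}; 8+H={8,24}; 9+H={9,25}; 10+H={10,26}; 11+H={11,27}; 12+H={12,28}; 13+H={13,29}; 14+H={14,30}; 15+H={15,31}


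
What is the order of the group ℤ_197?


ℤ_n has n elements.

|ℤ_197| = 197


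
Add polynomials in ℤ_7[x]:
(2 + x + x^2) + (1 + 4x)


Add coefficients mod 7:
x^0: 2 + 1 = 3 (mod 7)
x^1: 1 + 4 = 5 (mod 7)
x^2: 1 + 0 = 1 (mod 7)
Result: 3 + 5x + x^2

f + g = 3 + 5x + x^2


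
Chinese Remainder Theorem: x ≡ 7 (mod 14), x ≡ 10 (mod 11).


m₁ = 14, m₂ = 11, gcd = 1, so CRT applies. M = m₁·m₂ = 154
Let M₁ = M/m₁ = 11, M₂ = M/m₂ = 14
Find y₁ ≡ M₁⁻¹ (mod m₁): 11⁻¹ ≡ 9 (mod 14)
Find y₂ ≡ M₂⁻¹ (mod m₂): 14⁻¹ ≡ 4 (mod 11)
x = a₁·M₁·y₁ + a₂·M₂·y₂ = 7·11·9 + 10·14·4 = 1253
Reduce mod 154: x ≡ 21
Check: 21 mod 14 = 7 ✓, 21 mod 11 = 10 ✓

x ≡ 21 (mod 154)


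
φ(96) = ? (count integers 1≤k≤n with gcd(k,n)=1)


Factor n: 96 = 2^5 × 3
φ(n) = n · ∏(1 - 1/p) over distinct primes p | n
φ(96) = 96 · (1 - 1/2) · (1 - 1/3) = 32

φ(96) = 32


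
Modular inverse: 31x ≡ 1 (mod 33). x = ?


Use the extended Euclidean algorithm to write 1 = 31·s + 33·t; then s mod 33 is the inverse.
Euclidean algorithm:
  31 = 0·33 + 31
  33 = 1·31 + 2
  31 = 15·2 + 1
  2 = 2·1 + 0
gcd(31,33) = 1
Back-substitution gives: 31·(16) + 33·(-15) = 1
So 31⁻¹ ≡ 16 ≡ 16 (mod 33)
Check: 31 × 16 = 496 ≡ 1 (mod 33) ✓

31⁻¹ ≡ 16 (mod 33)


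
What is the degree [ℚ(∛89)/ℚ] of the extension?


∛89 has minimal polynomial x³ - 89 (irreducible over ℚ since 89 is not a perfect cube)

[ℚ(∛89)/ℚ] = 3


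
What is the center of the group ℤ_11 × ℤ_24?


Z(G) = {g ∈ G | gx = xg for all x ∈ G}
Direct product of abelian groups is abelian, so Z(G) = G

Z(ℤ_11 × ℤ_24) = ℤ_11 × ℤ_24


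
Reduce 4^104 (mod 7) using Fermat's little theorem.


Fermat's little theorem: if p is prime and gcd(a,p)=1, then a^(p-1) ≡ 1 (mod p)
p = 7 is prime, gcd(4,7) = 1
Reduce exponent: 104 mod 6 = 2
So 4^104 ≡ 4^2 (mod 7)
4^2 mod 7 = 2

4^104 ≡ 2 (mod 7)


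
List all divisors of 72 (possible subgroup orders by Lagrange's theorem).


Lagrange's theorem: |H| divides |G|
|G| = 72
Divisors of 72: 1, 2, 3, 4, 6, 8, 9, 12, 18, 24, 36, 72

Possible subgroup orders: {1, 2, 3, 4, 6, 8, 9, 12, 18, 24, 36, 72}


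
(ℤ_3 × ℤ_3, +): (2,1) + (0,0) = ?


Operation: componentwise addition mod (3, 3)
(2,1) + (0,0) = ((a₁+b₁) mod 3, (a₂+b₂) mod 3) with a = (2,1), b = (0,0)

(2,1) + (0,0) = (2,1)


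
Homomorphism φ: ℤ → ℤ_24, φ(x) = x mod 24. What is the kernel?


Kernel = preimage of identity
ker(φ) = {x ∈ ℤ : x ≡ 0 (mod 24)} = 24ℤ = {0, ±24, ±48, ...}

ker(φ) = 24ℤ


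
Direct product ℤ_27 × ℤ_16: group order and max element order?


|ℤ_27 × ℤ_16| = 27 × 16 = 432
Max element order = lcm(27,16) = 432
Cyclic? Yes (gcd=1)

|ℤ_27×ℤ_16| = 432, max element order = 432


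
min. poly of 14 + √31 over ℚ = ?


Let α = 14 + √31. Then α - 14 = √31, so (α - 14)² = 31, giving α² - 28α + 165 = 0. Degree 2 and α ∉ ℚ, so this is the minimal polynomial.

Minimal polynomial: x² - 28x + 165


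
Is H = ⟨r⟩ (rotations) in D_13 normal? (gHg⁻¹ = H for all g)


H = ⟨r⟩ (rotations) in D_13
The rotation subgroup ⟨r⟩ has index 2 in D_13, so it is normal

Yes, normal subgroup


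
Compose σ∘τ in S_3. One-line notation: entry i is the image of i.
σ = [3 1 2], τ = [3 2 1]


σ∘τ: apply τ first, then σ
1 →τ 3 →σ 2
2 →τ 2 →σ 1
3 →τ 1 →σ 3

σ∘τ = [2 1 3]


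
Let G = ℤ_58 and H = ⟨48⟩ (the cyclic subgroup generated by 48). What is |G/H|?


|⟨48⟩| = n / gcd(48, 58) = 58 / 2 = 29
H is normal (ℤ_58 is abelian).
|G/H| = |G| / |H| = 58 / 29 = 2

|G/H| = 2


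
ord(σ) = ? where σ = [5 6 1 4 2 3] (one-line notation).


Cycle decomposition: (1 5 2 6 3)
Cycle lengths: 5
Order = lcm(5) = 5

ord(σ) = 5


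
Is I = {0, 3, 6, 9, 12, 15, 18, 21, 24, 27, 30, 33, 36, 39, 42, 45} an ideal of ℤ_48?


Check ideal conditions for I = {0, 3, 6, 9, 12, 15, 18, 21, 24, 27, 30, 33, 36, 39, 42, 45} in ℤ_48:
(1) I is an additive subgroup? Yes
(2) For r ∈ ℤ_48 and a ∈ I: r·a ∈ I? Yes

Yes, I is an ideal of ℤ_48


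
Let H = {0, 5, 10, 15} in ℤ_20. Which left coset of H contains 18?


18 + H = {18 + h (mod 20) : h ∈ H}
18+0=18, 18+5=3, 18+10=8, 18+15=13
18 + H = {3, 8, 13, 18} = 3 + H

18 + H = {3, 8, 13, 18}


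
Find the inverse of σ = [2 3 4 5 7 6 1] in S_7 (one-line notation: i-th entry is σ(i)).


To find σ⁻¹, swap domain and range:
σ(1) = 2 → σ⁻¹(2) = 1
σ(2) = 3 → σ⁻¹(3) = 2
σ(3) = 4 → σ⁻¹(4) = 3
σ(4) = 5 → σ⁻¹(5) = 4
σ(5) = 7 → σ⁻¹(7) = 5
σ(6) = 6 → σ⁻¹(6) = 6
σ(7) = 1 → σ⁻¹(1) = 7

σ⁻¹ = [7 1 2 3 4 6 5]


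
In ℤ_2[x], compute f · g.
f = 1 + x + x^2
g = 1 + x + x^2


Expand and collect like terms; reduce coefficients mod 2:
x^0: 1·1 = 1 ≡ 1 (mod 2)
x^1: 1·1 + 1·1 = 2 ≡ 0 (mod 2)
x^2: 1·1 + 1·1 + 1·1 = 3 ≡ 1 (mod 2)
x^3: 1·1 + 1·1 = 2 ≡ 0 (mod 2)
x^4: 1·1 = 1 ≡ 1 (mod 2)
Result: 1 + x^2 + x^4

f · g = 1 + x^2 + x^4


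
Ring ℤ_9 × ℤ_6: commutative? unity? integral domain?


Direct product ring; commutative with unity (1,1); but (1,0)·(0,1) = (0,0) gives zero divisors, so not an integral domain
Commutative: Yes
Integral domain: No
Has unity: Yes

ℤ_9 × ℤ_6: Commutative=Yes, Unity=Yes


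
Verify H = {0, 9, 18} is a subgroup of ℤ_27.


Subgroup test for H = {0, 9, 18} in (ℤ_27, +):
(1) 0 ∈ H? Yes
(2) Closure: for all a,b ∈ H, (a+b) mod 27 ∈ H? Yes
(3) Inverses: for all a ∈ H, -a mod 27 ∈ H? Yes

Yes, H is a subgroup of ℤ_27


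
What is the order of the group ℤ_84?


ℤ_n has n elements.

|ℤ_84| = 84


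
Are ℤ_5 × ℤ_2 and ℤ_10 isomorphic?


Comparing ℤ_5 × ℤ_2 and ℤ_10:
gcd(5,2) = 1, so ℤ_5 × ℤ_2 ≅ ℤ_10 (CRT)

Yes, ℤ_5 × ℤ_2 ≅ ℤ_10


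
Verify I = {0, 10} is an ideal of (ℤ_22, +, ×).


Check ideal conditions for I = {0, 10} in ℤ_22:
(1) I is an additive subgroup? No
(2) For r ∈ ℤ_22 and a ∈ I: r·a ∈ I? No  [counterexample: r=2, a=10, r·a mod 22 = 20 ∉ I]

No, I is not an ideal of ℤ_22


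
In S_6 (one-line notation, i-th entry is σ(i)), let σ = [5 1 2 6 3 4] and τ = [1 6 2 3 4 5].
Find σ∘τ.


σ∘τ: apply τ first, then σ
1 →τ 1 →σ 5
2 →τ 6 →σ 4
3 →τ 2 →σ 1
4 →τ 3 →σ 2
5 →τ 4 →σ 6
6 →τ 5 →σ 3

σ∘τ = [5 4 1 2 6 3]


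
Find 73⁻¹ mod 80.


Use the extended Euclidean algorithm to write 1 = 73·s + 80·t; then s mod 80 is the inverse.
Euclidean algorithm:
  73 = 0·80 + 73
  80 = 1·73 + 7
  73 = 10·7 + 3
  7 = 2·3 + 1
  3 = 3·1 + 0
gcd(73,80) = 1
Back-substitution gives: 73·(-23) + 80·(21) = 1
So 73⁻¹ ≡ -23 ≡ 57 (mod 80)
Check: 73 × 57 = 4161 ≡ 1 (mod 80) ✓

73⁻¹ ≡ 57 (mod 80)


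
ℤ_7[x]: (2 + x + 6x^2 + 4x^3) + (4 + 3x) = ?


Add coefficients mod 7:
x^0: 2 + 4 = 6 (mod 7)
x^1: 1 + 3 = 4 (mod 7)
x^2: 6 + 0 = 6 (mod 7)
x^3: 4 + 0 = 4 (mod 7)
Result: 6 + 4x + 6x^2 + 4x^3

f + g = 6 + 4x + 6x^2 + 4x^3


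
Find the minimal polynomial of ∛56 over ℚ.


∛56 satisfies x³ - 56 = 0, irreducible over ℚ (no rational root; 56 is not a perfect cube)

Minimal polynomial: x³ - 56


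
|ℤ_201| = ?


ℤ_n has n elements.

|ℤ_201| = 201


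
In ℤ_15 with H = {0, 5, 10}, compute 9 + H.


9 + H = {9 + h (mod 15) : h ∈ H}
9+0=9, 9+5=14, 9+10=4
9 + H = {4, 9, 14} = 4 + H

9 + H = {4, 9, 14}


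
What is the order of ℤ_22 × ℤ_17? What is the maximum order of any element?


|ℤ_22 × ℤ_17| = 22 × 17 = 374
Max element order = lcm(22,17) = 374
Cyclic? Yes (gcd=1)

|ℤ_22×ℤ_17| = 374, max element order = 374


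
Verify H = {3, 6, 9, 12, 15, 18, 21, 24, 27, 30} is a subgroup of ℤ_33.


Subgroup test for H = {3, 6, 9, 12, 15, 18, 21, 24, 27, 30} in (ℤ_33, +):
(1) 0 ∈ H? No
(2) Closure: for all a,b ∈ H, (a+b) mod 33 ∈ H? No  [counterexample: 3 + 30 = 0 ∉ H]
(3) Inverses: for all a ∈ H, -a mod 33 ∈ H? Yes

No, H is not a subgroup of ℤ_33


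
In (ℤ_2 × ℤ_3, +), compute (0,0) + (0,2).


Operation: componentwise addition mod (2, 3)
(0,0) + (0,2) = ((a₁+b₁) mod 2, (a₂+b₂) mod 3) with a = (0,0), b = (0,2)

(0,0) + (0,2) = (0,2)


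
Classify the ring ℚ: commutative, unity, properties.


ℚ is a field: commutative, has unity, every nonzero element is a unit (hence an integral domain)
Commutative: Yes
Integral domain: Yes
Has unity: Yes

ℚ: Commutative=Yes, Unity=Yes


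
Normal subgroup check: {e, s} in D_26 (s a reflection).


H = {e, s} in D_26 (s a reflection)
r·s·r⁻¹ = sr⁻² ≠ s for n ≥ 3, so {e, s} is not closed under conjugation

No, not a normal subgroup


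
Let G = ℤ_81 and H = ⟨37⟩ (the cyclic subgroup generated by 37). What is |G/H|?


|⟨37⟩| = n / gcd(37, 81) = 81 / 1 = 81
H is normal (ℤ_81 is abelian).
|G/H| = |G| / |H| = 81 / 81 = 1

|G/H| = 1


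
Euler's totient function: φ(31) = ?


Factor n: 31 = 31
φ(n) = n · ∏(1 - 1/p) over distinct primes p | n
φ(31) = 31 · (1 - 1/31) = 30

φ(31) = 30


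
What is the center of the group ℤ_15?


Z(G) = {g ∈ G | gx = xg for all x ∈ G}
ℤ_15 is abelian, so Z(G) = G

Z(ℤ_15) = ℤ_15


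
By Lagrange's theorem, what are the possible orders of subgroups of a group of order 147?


Lagrange's theorem: |H| divides |G|
|G| = 147
Divisors of 147: 1, 3, 7, 21, 49, 147

Possible subgroup orders: {1, 3, 7, 21, 49, 147}


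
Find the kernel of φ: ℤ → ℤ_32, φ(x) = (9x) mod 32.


Kernel = preimage of identity
ker(φ) = {x ∈ ℤ : 9x ≡ 0 (mod 32)}. gcd(9,32) = 1, so 9x ≡ 0 (mod 32) ⟺ x ≡ 0 (mod 32/1 = 32). Hence ker(φ) = 32ℤ

ker(φ) = 32ℤ


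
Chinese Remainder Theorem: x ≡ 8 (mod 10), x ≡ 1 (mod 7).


m₁ = 10, m₂ = 7, gcd = 1, so CRT applies. M = m₁·m₂ = 70
Let M₁ = M/m₁ = 7, M₂ = M/m₂ = 10
Find y₁ ≡ M₁⁻¹ (mod m₁): 7⁻¹ ≡ 3 (mod 10)
Find y₂ ≡ M₂⁻¹ (mod m₂): 10⁻¹ ≡ 5 (mod 7)
x = a₁·M₁·y₁ + a₂·M₂·y₂ = 8·7·3 + 1·10·5 = 218
Reduce mod 70: x ≡ 8
Check: 8 mod 10 = 8 ✓, 8 mod 7 = 1 ✓

x ≡ 8 (mod 70)


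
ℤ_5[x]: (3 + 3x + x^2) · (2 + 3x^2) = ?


Expand and collect like terms; reduce coefficients mod 5:
x^0: 3·2 = 6 ≡ 1 (mod 5)
x^1: 3·0 + 3·2 = 6 ≡ 1 (mod 5)
x^2: 3·3 + 3·0 + 1·2 = 11 ≡ 1 (mod 5)
x^3: 3·3 + 1·0 = 9 ≡ 4 (mod 5)
x^4: 1·3 = 3 ≡ 3 (mod 5)
Result: 1 + x + x^2 + 4x^3 + 3x^4

f · g = 1 + x + x^2 + 4x^3 + 3x^4


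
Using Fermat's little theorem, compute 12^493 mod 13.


Fermat's little theorem: if p is prime and gcd(a,p)=1, then a^(p-1) ≡ 1 (mod p)
p = 13 is prime, gcd(12,13) = 1
Reduce exponent: 493 mod 12 = 1
So 12^493 ≡ 12^1 (mod 13)
12^1 mod 13 = 12

12^493 ≡ 12 (mod 13)


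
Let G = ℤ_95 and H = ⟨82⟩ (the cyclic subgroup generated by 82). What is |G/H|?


|⟨82⟩| = n / gcd(82, 95) = 95 / 1 = 95
H is normal (ℤ_95 is abelian).
|G/H| = |G| / |H| = 95 / 95 = 1

|G/H| = 1


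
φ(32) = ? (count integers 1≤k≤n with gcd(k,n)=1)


Factor n: 32 = 2^5
φ(n) = n · ∏(1 - 1/p) over distinct primes p | n
φ(32) = 32 · (1 - 1/2) = 16

φ(32) = 16


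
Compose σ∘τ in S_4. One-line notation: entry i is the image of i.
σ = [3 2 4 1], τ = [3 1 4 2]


σ∘τ: apply τ first, then σ
1 →τ 3 →σ 4
2 →τ 1 →σ 3
3 →τ 4 →σ 1
4 →τ 2 →σ 2

σ∘τ = [4 3 1 2]


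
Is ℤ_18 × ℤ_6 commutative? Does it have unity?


Direct product ring; commutative with unity (1,1); but (1,0)·(0,1) = (0,0) gives zero divisors, so not an integral domain
Commutative: Yes
Integral domain: No
Has unity: Yes

ℤ_18 × ℤ_6: Commutative=Yes, Unity=Yes


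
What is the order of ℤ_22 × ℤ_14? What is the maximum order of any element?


|ℤ_22 × ℤ_14| = 22 × 14 = 308
Max element order = lcm(22,14) = 154
Cyclic? No (gcd=2)

|ℤ_22×ℤ_14| = 308, max element order = 154


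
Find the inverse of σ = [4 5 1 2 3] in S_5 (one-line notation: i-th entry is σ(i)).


To find σ⁻¹, swap domain and range:
σ(1) = 4 → σ⁻¹(4) = 1
σ(2) = 5 → σ⁻¹(5) = 2
σ(3) = 1 → σ⁻¹(1) = 3
σ(4) = 2 → σ⁻¹(2) = 4
σ(5) = 3 → σ⁻¹(3) = 5

σ⁻¹ = [3 4 5 1 2]


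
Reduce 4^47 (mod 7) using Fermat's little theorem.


Fermat's little theorem: if p is prime and gcd(a,p)=1, then a^(p-1) ≡ 1 (mod p)
p = 7 is prime, gcd(4,7) = 1
Reduce exponent: 47 mod 6 = 5
So 4^47 ≡ 4^5 (mod 7)
4^5 mod 7 = 2

4^47 ≡ 2 (mod 7)


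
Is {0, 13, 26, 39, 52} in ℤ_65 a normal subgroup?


H = {0, 13, 26, 39, 52} in ℤ_65
ℤ_65 is abelian; every subgroup of an abelian group is normal

Yes, normal subgroup


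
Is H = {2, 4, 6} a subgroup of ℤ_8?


Subgroup test for H = {2, 4, 6} in (ℤ_8, +):
(1) 0 ∈ H? No
(2) Closure: for all a,b ∈ H, (a+b) mod 8 ∈ H? No  [counterexample: 2 + 6 = 0 ∉ H]
(3) Inverses: for all a ∈ H, -a mod 8 ∈ H? Yes

No, H is not a subgroup of ℤ_8


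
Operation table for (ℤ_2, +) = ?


Elements: {0, 1}
Operation: addition mod 2
Entry (a, b) = (a + b) mod 2

Cayley table:
  | 0 | 1
0 | 0 | 1
1 | 1 | 0


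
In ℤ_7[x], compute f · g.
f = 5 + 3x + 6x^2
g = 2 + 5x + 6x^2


Expand and collect like terms; reduce coefficients mod 7:
x^0: 5·2 = 10 ≡ 3 (mod 7)
x^1: 5·5 + 3·2 = 31 ≡ 3 (mod 7)
x^2: 5·6 + 3·5 + 6·2 = 57 ≡ 1 (mod 7)
x^3: 3·6 + 6·5 = 48 ≡ 6 (mod 7)
x^4: 6·6 = 36 ≡ 1 (mod 7)
Result: 3 + 3x + x^2 + 6x^3 + x^4

f · g = 3 + 3x + x^2 + 6x^3 + x^4


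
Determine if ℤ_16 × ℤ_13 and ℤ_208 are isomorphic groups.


Comparing ℤ_16 × ℤ_13 and ℤ_208:
gcd(16,13) = 1, so ℤ_16 × ℤ_13 ≅ ℤ_208 (CRT)

Yes, ℤ_16 × ℤ_13 ≅ ℤ_208


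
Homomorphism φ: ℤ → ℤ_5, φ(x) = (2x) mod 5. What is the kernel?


Kernel = preimage of identity
ker(φ) = {x ∈ ℤ : 2x ≡ 0 (mod 5)}. gcd(2,5) = 1, so 2x ≡ 0 (mod 5) ⟺ x ≡ 0 (mod 5/1 = 5). Hence ker(φ) = 5ℤ

ker(φ) = 5ℤ


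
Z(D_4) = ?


Z(G) = {g ∈ G | gx = xg for all x ∈ G}
For even n, Z(D_n) = {e, r^(n/2)}: the 180° rotation r^2 commutes with every reflection and rotation

Z(D_4) = {e, r^2}


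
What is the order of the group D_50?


|D_n| = 2n (n rotations and n reflections)
|D_50| = 2×50 = 100

|D_50| = 100


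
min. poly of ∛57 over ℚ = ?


∛57 satisfies x³ - 57 = 0, irreducible over ℚ (no rational root; 57 is not a perfect cube)

Minimal polynomial: x³ - 57


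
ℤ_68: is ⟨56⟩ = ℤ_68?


g generates ℤ_n iff gcd(g, n) = 1
gcd(56, 68) = 4
Since gcd = 4 ≠ 1, ⟨56⟩ has order 17 < 68, so 56 is not a generator.

No, 56 does not generate ℤ_68


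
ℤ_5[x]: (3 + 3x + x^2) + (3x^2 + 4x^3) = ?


Add coefficients mod 5:
x^0: 3 + 0 = 3 (mod 5)
x^1: 3 + 0 = 3 (mod 5)
x^2: 1 + 3 = 4 (mod 5)
x^3: 0 + 4 = 4 (mod 5)
Result: 3 + 3x + 4x^2 + 4x^3

f + g = 3 + 3x + 4x^2 + 4x^3


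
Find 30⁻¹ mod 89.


Use the extended Euclidean algorithm to write 1 = 30·s + 89·t; then s mod 89 is the inverse.
Euclidean algorithm:
  30 = 0·89 + 30
  89 = 2·30 + 29
  30 = 1·29 + 1
  29 = 29·1 + 0
gcd(30,89) = 1
Back-substitution gives: 30·(3) + 89·(-1) = 1
So 30⁻¹ ≡ 3 ≡ 3 (mod 89)
Check: 30 × 3 = 90 ≡ 1 (mod 89) ✓

30⁻¹ ≡ 3 (mod 89)


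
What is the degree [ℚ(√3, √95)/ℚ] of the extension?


[ℚ(√3,√95):ℚ] = [ℚ(√3,√95):ℚ(√3)]·[ℚ(√3):ℚ] = 2·2 = 4

[ℚ(√3, √95)/ℚ] = 4


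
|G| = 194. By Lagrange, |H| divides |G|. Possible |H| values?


Lagrange's theorem: |H| divides |G|
|G| = 194
Divisors of 194: 1, 2, 97, 194

Possible subgroup orders: {1, 2, 97, 194}


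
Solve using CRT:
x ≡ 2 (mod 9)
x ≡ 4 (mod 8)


m₁ = 9, m₂ = 8, gcd = 1, so CRT applies. M = m₁·m₂ = 72
Let M₁ = M/m₁ = 8, M₂ = M/m₂ = 9
Find y₁ ≡ M₁⁻¹ (mod m₁): 8⁻¹ ≡ 8 (mod 9)
Find y₂ ≡ M₂⁻¹ (mod m₂): 9⁻¹ ≡ 1 (mod 8)
x = a₁·M₁·y₁ + a₂·M₂·y₂ = 2·8·8 + 4·9·1 = 164
Reduce mod 72: x ≡ 20
Check: 20 mod 9 = 2 ✓, 20 mod 8 = 4 ✓

x ≡ 20 (mod 72)


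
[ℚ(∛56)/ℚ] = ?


∛56 has minimal polynomial x³ - 56 (irreducible over ℚ since 56 is not a perfect cube)

[ℚ(∛56)/ℚ] = 3


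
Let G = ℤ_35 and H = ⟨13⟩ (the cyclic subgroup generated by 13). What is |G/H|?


|⟨13⟩| = n / gcd(13, 35) = 35 / 1 = 35
H is normal (ℤ_35 is abelian).
|G/H| = |G| / |H| = 35 / 35 = 1

|G/H| = 1


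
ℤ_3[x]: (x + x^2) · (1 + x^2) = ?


Expand and collect like terms; reduce coefficients mod 3:
x^0: 0·1 = 0 ≡ 0 (mod 3)
x^1: 0·0 + 1·1 = 1 ≡ 1 (mod 3)
x^2: 0·1 + 1·0 + 1·1 = 1 ≡ 1 (mod 3)
x^3: 1·1 + 1·0 = 1 ≡ 1 (mod 3)
x^4: 1·1 = 1 ≡ 1 (mod 3)
Result: x + x^2 + x^3 + x^4

f · g = x + x^2 + x^3 + x^4


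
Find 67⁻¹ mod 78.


Use the extended Euclidean algorithm to write 1 = 67·s + 78·t; then s mod 78 is the inverse.
Euclidean algorithm:
  67 = 0·78 + 67
  78 = 1·67 + 11
  67 = 6·11 + 1
  11 = 11·1 + 0
gcd(67,78) = 1
Back-substitution gives: 67·(7) + 78·(-6) = 1
So 67⁻¹ ≡ 7 ≡ 7 (mod 78)
Check: 67 × 7 = 469 ≡ 1 (mod 78) ✓

67⁻¹ ≡ 7 (mod 78)


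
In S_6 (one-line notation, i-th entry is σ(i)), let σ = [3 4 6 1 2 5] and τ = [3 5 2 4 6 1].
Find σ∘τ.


σ∘τ: apply τ first, then σ
1 →τ 3 →σ 6
2 →τ 5 →σ 2
3 →τ 2 →σ 4
4 →τ 4 →σ 1
5 →τ 6 →σ 5
6 →τ 1 →σ 3

σ∘τ = [6 2 4 1 5 3]


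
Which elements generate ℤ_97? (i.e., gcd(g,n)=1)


g generates ℤ_n iff gcd(g,n) = 1
Prime factors of 97: 97
Generators are g ∈ {1,...,96} not divisible by any of these primes.
Generators: {1, 2, 3, 4, 5, 6, 7, 8, 9, 10, 11, 12, 13, 14, 15, 16, 17, 18, 19, 20, 21, 22, 23, 24, 25, 26, 27, 28, 29, 30, 31, 32, 33, 34, 35, 36, 37, 38, 39, 40, 41, 42, 43, 44, 45, 46, 47, 48, 49, 50, 51, 52, 53, 54, 55, 56, 57, 58, 59, 60, 61, 62, 63, 64, 65, 66, 67, 68, 69, 70, 71, 72, 73, 74, 75, 76, 77, 78, 79, 80, 81, 82, 83, 84, 85, 86, 87, 88, 89, 90, 91, 92, 93, 94, 95, 96}
Number of generators = φ(97) = 96

Generators of ℤ_97 = {1, 2, 3, 4, 5, 6, 7, 8, 9, 10, 11, 12, 13, 14, 15, 16, 17, 18, 19, 20, 21, 22, 23, 24, 25, 26, 27, 28, 29, 30, 31, 32, 33, 34, 35, 36, 37, 38, 39, 40, 41, 42, 43, 44, 45, 46, 47, 48, 49, 50, 51, 52, 53, 54, 55, 56, 57, 58, 59, 60, 61, 62, 63, 64, 65, 66, 67, 68, 69, 70, 71, 72, 73, 74, 75, 76, 77, 78, 79, 80, 81, 82, 83, 84, 85, 86, 87, 88, 89, 90, 91, 92, 93, 94, 95, 96}


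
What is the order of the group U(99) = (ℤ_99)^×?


U(n) is the group of units mod n; |U(n)| = φ(n)
|U(99)| = φ(99) = 60

|U(99) = (ℤ_99)^×| = 60


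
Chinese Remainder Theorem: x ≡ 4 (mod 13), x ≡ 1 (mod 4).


m₁ = 13, m₂ = 4, gcd = 1, so CRT applies. M = m₁·m₂ = 52
Let M₁ = M/m₁ = 4, M₂ = M/m₂ = 13
Find y₁ ≡ M₁⁻¹ (mod m₁): 4⁻¹ ≡ 10 (mod 13)
Find y₂ ≡ M₂⁻¹ (mod m₂): 13⁻¹ ≡ 1 (mod 4)
x = a₁·M₁·y₁ + a₂·M₂·y₂ = 4·4·10 + 1·13·1 = 173
Reduce mod 52: x ≡ 17
Check: 17 mod 13 = 4 ✓, 17 mod 4 = 1 ✓

x ≡ 17 (mod 52)


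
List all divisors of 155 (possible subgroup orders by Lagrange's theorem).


Lagrange's theorem: |H| divides |G|
|G| = 155
Divisors of 155: 1, 5, 31, 155

Possible subgroup orders: {1, 5, 31, 155}


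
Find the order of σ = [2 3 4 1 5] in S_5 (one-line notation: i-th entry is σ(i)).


Cycle decomposition: (1 2 3 4)
Cycle lengths: 4
Order = lcm(4) = 4

ord(σ) = 4


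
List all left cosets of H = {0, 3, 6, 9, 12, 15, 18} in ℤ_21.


H = {0, 3, 6, 9, 12, 15, 18}, |H| = 7
Number of cosets = |G|/|H| = 21/7 = 3
0 + H = {0, 3, 6, 9, 12, 15, 18}
1 + H = {1, 4, 7, 10, 13, 16, 19}
2 + H = {2, 5, 8, 11, 14, 17, 20}

Cosets: 0+H={0,3,6,9,12,15,18}; 1+H={1,4,7,10,13,16,19}; 2+H={2,5,8,11,14,17,20}


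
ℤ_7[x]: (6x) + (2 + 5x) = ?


Add coefficients mod 7:
x^0: 0 + 2 = 2 (mod 7)
x^1: 6 + 5 = 4 (mod 7)
Result: 2 + 4x

f + g = 2 + 4x


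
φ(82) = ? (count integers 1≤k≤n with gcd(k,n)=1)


Factor n: 82 = 2 × 41
φ(n) = n · ∏(1 - 1/p) over distinct primes p | n
φ(82) = 82 · (1 - 1/2) · (1 - 1/41) = 40

φ(82) = 40


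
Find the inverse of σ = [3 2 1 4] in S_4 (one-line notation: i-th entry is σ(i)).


To find σ⁻¹, swap domain and range:
σ(1) = 3 → σ⁻¹(3) = 1
σ(2) = 2 → σ⁻¹(2) = 2
σ(3) = 1 → σ⁻¹(1) = 3
σ(4) = 4 → σ⁻¹(4) = 4

σ⁻¹ = [3 2 1 4]


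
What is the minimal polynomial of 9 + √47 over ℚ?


Let α = 9 + √47. Then α - 9 = √47, so (α - 9)² = 47, giving α² - 18α + 34 = 0. Degree 2 and α ∉ ℚ, so this is the minimal polynomial.

Minimal polynomial: x² - 18x + 34


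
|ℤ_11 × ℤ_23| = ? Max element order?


|ℤ_11 × ℤ_23| = 11 × 23 = 253
Max element order = lcm(11,23) = 253
Cyclic? Yes (gcd=1)

|ℤ_11×ℤ_23| = 253, max element order = 253


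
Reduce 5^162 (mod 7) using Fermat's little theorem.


Fermat's little theorem: if p is prime and gcd(a,p)=1, then a^(p-1) ≡ 1 (mod p)
p = 7 is prime, gcd(5,7) = 1
Reduce exponent: 162 mod 6 = 0
So 5^162 ≡ 5^0 (mod 7)
5^0 = 1

5^162 ≡ 1 (mod 7)


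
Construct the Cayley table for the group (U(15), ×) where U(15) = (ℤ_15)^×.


Elements: {1, 2, 4, 7, 8, 11, 13, 14}
Operation: multiplication mod 15
Entry (a, b) = (a × b) mod 15

Cayley table:
   |  1 |  2 |  4 |  7 |  8 | 11 | 13 | 14
 1 |  1 |  2 |  4 |  7 |  8 | 11 | 13 | 14
 2 |  2 |  4 |  8 | 14 |  1 |  7 | 11 | 13
 4 |  4 |  8 |  1 | 13 |  2 | 14 |  7 | 11
 7 |  7 | 14 | 13 |  4 | 11 |  2 |  1 |  8
 8 |  8 |  1 |  2 | 11 |  4 | 13 | 14 |  7
11 | 11 |  7 | 14 |  2 | 13 |  1 |  8 |  4
13 | 13 | 11 |  7 |  1 | 14 |  8 |  4 |  2
14 | 14 | 13 | 11 |  8 |  7 |  4 |  2 |  1


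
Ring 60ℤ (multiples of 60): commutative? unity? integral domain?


60ℤ is a commutative ring under +,× but has no multiplicative identity (1 ∉ 60ℤ); it has no zero divisors, but without unity it is not an integral domain
Commutative: Yes
Integral domain: No
Has unity: No

60ℤ (multiples of 60): Commutative=Yes, Unity=No


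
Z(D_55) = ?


Z(G) = {g ∈ G | gx = xg for all x ∈ G}
For odd n, Z(D_n) = {e}: no nontrivial rotation commutes with all reflections

Z(D_55) = {e}


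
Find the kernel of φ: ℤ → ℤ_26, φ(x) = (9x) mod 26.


Kernel = preimage of identity
ker(φ) = {x ∈ ℤ : 9x ≡ 0 (mod 26)}. gcd(9,26) = 1, so 9x ≡ 0 (mod 26) ⟺ x ≡ 0 (mod 26/1 = 26). Hence ker(φ) = 26ℤ

ker(φ) = 26ℤ


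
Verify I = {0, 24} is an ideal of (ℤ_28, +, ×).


Check ideal conditions for I = {0, 24} in ℤ_28:
(1) I is an additive subgroup? No
(2) For r ∈ ℤ_28 and a ∈ I: r·a ∈ I? No  [counterexample: r=2, a=24, r·a mod 28 = 20 ∉ I]

No, I is not an ideal of ℤ_28


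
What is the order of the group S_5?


|S_n| = n! (number of permutations of n symbols)
|S_5| = 5! = 120

|S_5| = 120


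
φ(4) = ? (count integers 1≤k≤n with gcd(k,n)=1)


φ(n) = count of k ∈ {1,...,n} with gcd(k,n)=1
Coprimes to 4: {1, 3}
Count: 2

φ(4) = 2


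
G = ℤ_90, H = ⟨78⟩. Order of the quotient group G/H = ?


|⟨78⟩| = n / gcd(78, 90) = 90 / 6 = 15
H is normal (ℤ_90 is abelian).
|G/H| = |G| / |H| = 90 / 15 = 6

|G/H| = 6


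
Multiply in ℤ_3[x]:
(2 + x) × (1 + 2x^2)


Expand and collect like terms; reduce coefficients mod 3:
x^0: 2·1 = 2 ≡ 2 (mod 3)
x^1: 2·0 + 1·1 = 1 ≡ 1 (mod 3)
x^2: 2·2 + 1·0 = 4 ≡ 1 (mod 3)
x^3: 1·2 = 2 ≡ 2 (mod 3)
Result: 2 + x + x^2 + 2x^3

f · g = 2 + x + x^2 + 2x^3


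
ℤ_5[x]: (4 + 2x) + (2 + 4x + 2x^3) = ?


Add coefficients mod 5:
x^0: 4 + 2 = 1 (mod 5)
x^1: 2 + 4 = 1 (mod 5)
x^2: 0 + 0 = 0 (mod 5)
x^3: 0 + 2 = 2 (mod 5)
Result: 1 + x + 2x^3

f + g = 1 + x + 2x^3


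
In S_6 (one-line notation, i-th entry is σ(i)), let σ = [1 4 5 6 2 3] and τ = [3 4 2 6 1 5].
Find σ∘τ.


σ∘τ: apply τ first, then σ
1 →τ 3 →σ 5
2 →τ 4 →σ 6
3 →τ 2 →σ 4
4 →τ 6 →σ 3
5 →τ 1 →σ 1
6 →τ 5 →σ 2

σ∘τ = [5 6 4 3 1 2]


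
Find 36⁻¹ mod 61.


Use the extended Euclidean algorithm to write 1 = 36·s + 61·t; then s mod 61 is the inverse.
Euclidean algorithm:
  36 = 0·61 + 36
  61 = 1·36 + 25
  36 = 1·25 + 11
  25 = 2·11 + 3
  11 = 3·3 + 2
  3 = 1·2 + 1
  2 = 2·1 + 0
gcd(36,61) = 1
Back-substitution gives: 36·(-22) + 61·(13) = 1
So 36⁻¹ ≡ -22 ≡ 39 (mod 61)
Check: 36 × 39 = 1404 ≡ 1 (mod 61) ✓

36⁻¹ ≡ 39 (mod 61)


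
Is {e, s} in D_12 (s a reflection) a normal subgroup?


H = {e, s} in D_12 (s a reflection)
r·s·r⁻¹ = sr⁻² ≠ s for n ≥ 3, so {e, s} is not closed under conjugation

No, not a normal subgroup


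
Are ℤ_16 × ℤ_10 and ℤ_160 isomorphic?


Comparing ℤ_16 × ℤ_10 and ℤ_160:
gcd(16,10) = 2 ≠ 1. Max element order in ℤ_16×ℤ_10 is lcm(16,10) = 80 < 160, so it has no element of order 160

No, ℤ_16 × ℤ_10 ≇ ℤ_160


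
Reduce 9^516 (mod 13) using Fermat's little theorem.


Fermat's little theorem: if p is prime and gcd(a,p)=1, then a^(p-1) ≡ 1 (mod p)
p = 13 is prime, gcd(9,13) = 1
Reduce exponent: 516 mod 12 = 0
So 9^516 ≡ 9^0 (mod 13)
9^0 = 1

9^516 ≡ 1 (mod 13)


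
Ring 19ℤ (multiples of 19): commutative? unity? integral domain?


19ℤ is a commutative ring under +,× but has no multiplicative identity (1 ∉ 19ℤ); it has no zero divisors, but without unity it is not an integral domain
Commutative: Yes
Integral domain: No
Has unity: No

19ℤ (multiples of 19): Commutative=Yes, Unity=No


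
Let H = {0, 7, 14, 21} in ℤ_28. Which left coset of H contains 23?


23 + H = {23 + h (mod 28) : h ∈ H}
23+0=23, 23+7=2, 23+14=9, 23+21=16
23 + H = {2, 9, 16, 23} = 2 + H

23 + H = {2, 9, 16, 23}


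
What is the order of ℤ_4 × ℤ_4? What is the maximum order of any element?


|ℤ_4 × ℤ_4| = 4 × 4 = 16
Max element order = lcm(4,4) = 4
Cyclic? No (gcd=4)

|ℤ_4×ℤ_4| = 16, max element order = 4


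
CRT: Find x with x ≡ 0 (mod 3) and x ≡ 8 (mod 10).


m₁ = 3, m₂ = 10, gcd = 1, so CRT applies. M = m₁·m₂ = 30
Let M₁ = M/m₁ = 10, M₂ = M/m₂ = 3
Find y₁ ≡ M₁⁻¹ (mod m₁): 10⁻¹ ≡ 1 (mod 3)
Find y₂ ≡ M₂⁻¹ (mod m₂): 3⁻¹ ≡ 7 (mod 10)
x = a₁·M₁·y₁ + a₂·M₂·y₂ = 0·10·1 + 8·3·7 = 168
Reduce mod 30: x ≡ 18
Check: 18 mod 3 = 0 ✓, 18 mod 10 = 8 ✓

x ≡ 18 (mod 30)


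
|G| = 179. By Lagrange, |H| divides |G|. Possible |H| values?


Lagrange's theorem: |H| divides |G|
|G| = 179
Divisors of 179: 1, 179

Possible subgroup orders: {1, 179}


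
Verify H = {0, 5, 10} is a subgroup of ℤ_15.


Subgroup test for H = {0, 5, 10} in (ℤ_15, +):
(1) 0 ∈ H? Yes
(2) Closure: for all a,b ∈ H, (a+b) mod 15 ∈ H? Yes
(3) Inverses: for all a ∈ H, -a mod 15 ∈ H? Yes

Yes, H is a subgroup of ℤ_15


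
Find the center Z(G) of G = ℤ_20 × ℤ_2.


Z(G) = {g ∈ G | gx = xg for all x ∈ G}
Direct product of abelian groups is abelian, so Z(G) = G

Z(ℤ_20 × ℤ_2) = ℤ_20 × ℤ_2


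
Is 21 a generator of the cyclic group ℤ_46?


g generates ℤ_n iff gcd(g, n) = 1
gcd(21, 46) = 1
Since gcd = 1, 21 is a generator.

Yes, 21 generates ℤ_46


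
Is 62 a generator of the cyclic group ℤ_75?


g generates ℤ_n iff gcd(g, n) = 1
gcd(62, 75) = 1
Since gcd = 1, 62 is a generator.

Yes, 62 generates ℤ_75


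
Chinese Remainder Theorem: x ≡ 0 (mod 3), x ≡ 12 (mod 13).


m₁ = 3, m₂ = 13, gcd = 1, so CRT applies. M = m₁·m₂ = 39
Let M₁ = M/m₁ = 13, M₂ = M/m₂ = 3
Find y₁ ≡ M₁⁻¹ (mod m₁): 13⁻¹ ≡ 1 (mod 3)
Find y₂ ≡ M₂⁻¹ (mod m₂): 3⁻¹ ≡ 9 (mod 13)
x = a₁·M₁·y₁ + a₂·M₂·y₂ = 0·13·1 + 12·3·9 = 324
Reduce mod 39: x ≡ 12
Check: 12 mod 3 = 0 ✓, 12 mod 13 = 12 ✓

x ≡ 12 (mod 39)


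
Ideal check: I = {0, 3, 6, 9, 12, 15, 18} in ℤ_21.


Check ideal conditions for I = {0, 3, 6, 9, 12, 15, 18} in ℤ_21:
(1) I is an additive subgroup? Yes
(2) For r ∈ ℤ_21 and a ∈ I: r·a ∈ I? Yes

Yes, I is an ideal of ℤ_21


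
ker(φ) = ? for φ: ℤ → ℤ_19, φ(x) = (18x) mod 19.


Kernel = preimage of identity
ker(φ) = {x ∈ ℤ : 18x ≡ 0 (mod 19)}. gcd(18,19) = 1, so 18x ≡ 0 (mod 19) ⟺ x ≡ 0 (mod 19/1 = 19). Hence ker(φ) = 19ℤ

ker(φ) = 19ℤ


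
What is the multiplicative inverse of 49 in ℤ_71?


Use the extended Euclidean algorithm to write 1 = 49·s + 71·t; then s mod 71 is the inverse.
Euclidean algorithm:
  49 = 0·71 + 49
  71 = 1·49 + 22
  49 = 2·22 + 5
  22 = 4·5 + 2
  5 = 2·2 + 1
  2 = 2·1 + 0
gcd(49,71) = 1
Back-substitution gives: 49·(29) + 71·(-20) = 1
So 49⁻¹ ≡ 29 ≡ 29 (mod 71)
Check: 49 × 29 = 1421 ≡ 1 (mod 71) ✓

49⁻¹ ≡ 29 (mod 71)


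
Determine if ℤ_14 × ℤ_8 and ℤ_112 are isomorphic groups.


Comparing ℤ_14 × ℤ_8 and ℤ_112:
gcd(14,8) = 2 ≠ 1. Max element order in ℤ_14×ℤ_8 is lcm(14,8) = 56 < 112, so it has no element of order 112

No, ℤ_14 × ℤ_8 ≇ ℤ_112


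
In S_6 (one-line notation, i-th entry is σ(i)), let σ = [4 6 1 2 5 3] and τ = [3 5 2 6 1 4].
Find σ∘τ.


σ∘τ: apply τ first, then σ
1 →τ 3 →σ 1
2 →τ 5 →σ 5
3 →τ 2 →σ 6
4 →τ 6 →σ 3
5 →τ 1 →σ 4
6 →τ 4 →σ 2

σ∘τ = [1 5 6 3 4 2]


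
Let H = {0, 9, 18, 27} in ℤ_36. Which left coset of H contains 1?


1 + H = {1 + h (mod 36) : h ∈ H}
1+0=1, 1+9=10, 1+18=19, 1+27=28

1 + H = {1, 10, 19, 28}


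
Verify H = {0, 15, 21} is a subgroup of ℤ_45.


Subgroup test for H = {0, 15, 21} in (ℤ_45, +):
(1) 0 ∈ H? Yes
(2) Closure: for all a,b ∈ H, (a+b) mod 45 ∈ H? No  [counterexample: 15 + 15 = 30 ∉ H]
(3) Inverses: for all a ∈ H, -a mod 45 ∈ H? No

No, H is not a subgroup of ℤ_45


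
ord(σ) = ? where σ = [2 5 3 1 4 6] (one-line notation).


Cycle decomposition: (1 2 5 4)
Cycle lengths: 4
Order = lcm(4) = 4

ord(σ) = 4


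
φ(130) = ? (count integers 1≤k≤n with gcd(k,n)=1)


Factor n: 130 = 2 × 5 × 13
φ(n) = n · ∏(1 - 1/p) over distinct primes p | n
φ(130) = 130 · (1 - 1/2) · (1 - 1/5) · (1 - 1/13) = 48

φ(130) = 48


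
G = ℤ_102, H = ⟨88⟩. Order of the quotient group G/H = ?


|⟨88⟩| = n / gcd(88, 102) = 102 / 2 = 51
H is normal (ℤ_102 is abelian).
|G/H| = |G| / |H| = 102 / 51 = 2

|G/H| = 2


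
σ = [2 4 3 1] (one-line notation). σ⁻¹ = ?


To find σ⁻¹, swap domain and range:
σ(1) = 2 → σ⁻¹(2) = 1
σ(2) = 4 → σ⁻¹(4) = 2
σ(3) = 3 → σ⁻¹(3) = 3
σ(4) = 1 → σ⁻¹(1) = 4

σ⁻¹ = [4 1 3 2]


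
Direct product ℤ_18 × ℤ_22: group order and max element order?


|ℤ_18 × ℤ_22| = 18 × 22 = 396
Max element order = lcm(18,22) = 198
Cyclic? No (gcd=2)

|ℤ_18×ℤ_22| = 396, max element order = 198


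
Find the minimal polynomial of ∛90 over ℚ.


∛90 satisfies x³ - 90 = 0, irreducible over ℚ (no rational root; 90 is not a perfect cube)

Minimal polynomial: x³ - 90


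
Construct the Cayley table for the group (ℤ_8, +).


Elements: {0, 1, 2, 3, 4, 5, 6, 7}
Operation: addition mod 8
Entry (a, b) = (a + b) mod 8

Cayley table:
  | 0 | 1 | 2 | 3 | 4 | 5 | 6 | 7
0 | 0 | 1 | 2 | 3 | 4 | 5 | 6 | 7
1 | 1 | 2 | 3 | 4 | 5 | 6 | 7 | 0
2 | 2 | 3 | 4 | 5 | 6 | 7 | 0 | 1
3 | 3 | 4 | 5 | 6 | 7 | 0 | 1 | 2
4 | 4 | 5 | 6 | 7 | 0 | 1 | 2 | 3
5 | 5 | 6 | 7 | 0 | 1 | 2 | 3 | 4
6 | 6 | 7 | 0 | 1 | 2 | 3 | 4 | 5
7 | 7 | 0 | 1 | 2 | 3 | 4 | 5 | 6


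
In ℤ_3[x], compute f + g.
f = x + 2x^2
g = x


Add coefficients mod 3:
x^0: 0 + 0 = 0 (mod 3)
x^1: 1 + 1 = 2 (mod 3)
x^2: 2 + 0 = 2 (mod 3)
Result: 2x + 2x^2

f + g = 2x + 2x^2


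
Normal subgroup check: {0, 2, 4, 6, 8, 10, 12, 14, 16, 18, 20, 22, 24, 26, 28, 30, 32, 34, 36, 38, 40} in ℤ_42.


H = {0, 2, 4, 6, 8, 10, 12, 14, 16, 18, 20, 22, 24, 26, 28, 30, 32, 34, 36, 38, 40} in ℤ_42
ℤ_42 is abelian; every subgroup of an abelian group is normal

Yes, normal subgroup


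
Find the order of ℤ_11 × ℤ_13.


|A × B| = |A| · |B|
|ℤ_11 × ℤ_13| = 11 × 13 = 143

|ℤ_11 × ℤ_13| = 143


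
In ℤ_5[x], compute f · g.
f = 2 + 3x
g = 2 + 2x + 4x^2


Expand and collect like terms; reduce coefficients mod 5:
x^0: 2·2 = 4 ≡ 4 (mod 5)
x^1: 2·2 + 3·2 = 10 ≡ 0 (mod 5)
x^2: 2·4 + 3·2 = 14 ≡ 4 (mod 5)
x^3: 3·4 = 12 ≡ 2 (mod 5)
Result: 4 + 4x^2 + 2x^3

f · g = 4 + 4x^2 + 2x^3


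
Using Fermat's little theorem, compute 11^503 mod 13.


Fermat's little theorem: if p is prime and gcd(a,p)=1, then a^(p-1) ≡ 1 (mod p)
p = 13 is prime, gcd(11,13) = 1
Reduce exponent: 503 mod 12 = 11
So 11^503 ≡ 11^11 (mod 13)
11^11 mod 13 = 6

11^503 ≡ 6 (mod 13)


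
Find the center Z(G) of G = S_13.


Z(G) = {g ∈ G | gx = xg for all x ∈ G}
S_n is non-abelian for n ≥ 3; Z(S_13) is trivial

Z(S_13) = {e}


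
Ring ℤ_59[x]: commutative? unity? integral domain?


ℤ_59 is a field (n prime), so ℤ_59[x] is a commutative integral domain with unity
Commutative: Yes
Integral domain: Yes
Has unity: Yes

ℤ_59[x]: Commutative=Yes, Unity=Yes


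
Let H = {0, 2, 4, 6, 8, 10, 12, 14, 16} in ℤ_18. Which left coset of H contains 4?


4 + H = {4 + h (mod 18) : h ∈ H}
4+0=4, 4+2=6, 4+4=8, 4+6=10, 4+8=12, 4+10=14, 4+12=16, 4+14=0, 4+16=2
4 + H = {0, 2, 4, 6, 8, 10, 12, 14, 16} = 0 + H

4 + H = {0, 2, 4, 6, 8, 10, 12, 14, 16}


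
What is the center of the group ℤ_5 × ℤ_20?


Z(G) = {g ∈ G | gx = xg for all x ∈ G}
Direct product of abelian groups is abelian, so Z(G) = G

Z(ℤ_5 × ℤ_20) = ℤ_5 × ℤ_20
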